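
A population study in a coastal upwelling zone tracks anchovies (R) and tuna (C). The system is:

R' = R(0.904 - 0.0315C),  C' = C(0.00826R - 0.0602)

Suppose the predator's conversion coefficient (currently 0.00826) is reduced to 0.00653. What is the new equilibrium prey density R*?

R* ≈ 9.22

At the interior fixed point, setting dC/dt = 0 with C > 0 fixes R* = (predator death rate)/(RC coefficient) — independent of the other coefficients.
With the change, R* = 0.0602/0.00653 = 9.22; it rises from 7.29.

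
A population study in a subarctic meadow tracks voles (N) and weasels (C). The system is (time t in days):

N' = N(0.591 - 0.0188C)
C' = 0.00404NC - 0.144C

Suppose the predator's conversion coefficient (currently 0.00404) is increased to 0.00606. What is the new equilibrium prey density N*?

At the interior fixed point, setting dC/dt = 0 with C > 0 fixes N* = (predator death rate)/(NC coefficient) — independent of the other coefficients.
With the change, N* = 0.144/0.00606 = 23.8; it falls from 35.6.

N* ≈ 23.8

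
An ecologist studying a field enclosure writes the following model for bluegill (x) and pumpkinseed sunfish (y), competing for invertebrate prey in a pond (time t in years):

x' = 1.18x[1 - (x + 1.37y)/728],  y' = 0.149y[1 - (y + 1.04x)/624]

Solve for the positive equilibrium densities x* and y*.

Setting both brackets to zero gives the nullclines x + 1.37y = 728 and 1.04x + y = 624.
Substituting y = 624 - 1.04x into the first: x(1 - 1.37·1.04) = 728 - 1.37·624.
So x* = -127/-0.425 = 299, and then y* = 624 - 1.04·299 = 313.

x* ≈ 299, y* ≈ 313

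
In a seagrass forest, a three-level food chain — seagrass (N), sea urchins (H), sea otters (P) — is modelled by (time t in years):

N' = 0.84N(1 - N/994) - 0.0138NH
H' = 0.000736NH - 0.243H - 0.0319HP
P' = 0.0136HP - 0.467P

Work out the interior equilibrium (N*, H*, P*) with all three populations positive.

N* ≈ 433, H* ≈ 34.3, P* ≈ 2.38

From dP/dt = 0: 0.0136H* = 0.467, so H* = 34.3.
From dN/dt = 0: 0.84(1 - N*/994) = 0.0138·34.3, giving N* = 994·(1 - 0.564) = 433.
From dH/dt = 0: 0.000736·433 - 0.243 = 0.0319P*, so P* = 0.0759/0.0319 = 2.38.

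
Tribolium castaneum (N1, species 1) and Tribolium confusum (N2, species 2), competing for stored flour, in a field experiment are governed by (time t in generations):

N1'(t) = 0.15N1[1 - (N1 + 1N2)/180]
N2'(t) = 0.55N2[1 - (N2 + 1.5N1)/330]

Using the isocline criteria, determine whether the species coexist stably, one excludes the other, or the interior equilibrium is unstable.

Compare the nullcline intercepts: K1/α12 = 180/1 = 180 < K2 = 330; K2/α21 = 330/1.5 = 220 > K1 = 180.
Since the inequalities point opposite ways, species 2 can invade but species 1 cannot.

species 2 excludes species 1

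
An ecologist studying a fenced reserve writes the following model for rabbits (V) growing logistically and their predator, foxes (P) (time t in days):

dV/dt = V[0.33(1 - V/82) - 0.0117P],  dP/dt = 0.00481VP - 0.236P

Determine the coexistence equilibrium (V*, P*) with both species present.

V* ≈ 49.1, P* ≈ 11.3

From dP/dt = 0 with P > 0: 0.00481V* = 0.236, so V* = 49.1.
Substitute into dV/dt = 0: 0.33(1 - 49.1/82) = 0.0117P*.
The bracket is 0.402, giving P* = 0.133/0.0117 = 11.3.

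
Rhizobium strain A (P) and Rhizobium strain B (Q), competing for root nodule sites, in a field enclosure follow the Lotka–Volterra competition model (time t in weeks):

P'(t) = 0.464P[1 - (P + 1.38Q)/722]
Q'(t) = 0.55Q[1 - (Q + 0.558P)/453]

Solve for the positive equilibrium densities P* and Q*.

P* ≈ 421, Q* ≈ 218

Setting both brackets to zero gives the nullclines P + 1.38Q = 722 and 0.558P + Q = 453.
Substituting Q = 453 - 0.558P into the first: P(1 - 1.38·0.558) = 722 - 1.38·453.
So P* = 96.9/0.23 = 421, and then Q* = 453 - 0.558·421 = 218.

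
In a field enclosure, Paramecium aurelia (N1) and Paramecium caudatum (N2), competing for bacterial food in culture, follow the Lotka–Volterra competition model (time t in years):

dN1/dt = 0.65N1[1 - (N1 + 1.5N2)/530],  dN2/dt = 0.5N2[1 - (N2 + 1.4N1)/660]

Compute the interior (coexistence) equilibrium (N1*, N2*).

Setting both brackets to zero gives the nullclines N1 + 1.5N2 = 530 and 1.4N1 + N2 = 660.
Substituting N2 = 660 - 1.4N1 into the first: N1(1 - 1.5·1.4) = 530 - 1.5·660.
So N1* = -460/-1.1 = 418, and then N2* = 660 - 1.4·418 = 74.5.

N1* ≈ 418, N2* ≈ 74.5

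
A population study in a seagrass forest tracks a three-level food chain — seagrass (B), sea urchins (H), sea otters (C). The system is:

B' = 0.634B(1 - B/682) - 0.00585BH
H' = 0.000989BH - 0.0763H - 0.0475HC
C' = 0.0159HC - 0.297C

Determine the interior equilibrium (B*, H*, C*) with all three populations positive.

From dC/dt = 0: 0.0159H* = 0.297, so H* = 18.7.
From dB/dt = 0: 0.634(1 - B*/682) = 0.00585·18.7, giving B* = 682·(1 - 0.172) = 564.
From dH/dt = 0: 0.000989·564 - 0.0763 = 0.0475C*, so C* = 0.482/0.0475 = 10.1.

B* ≈ 564, H* ≈ 18.7, C* ≈ 10.1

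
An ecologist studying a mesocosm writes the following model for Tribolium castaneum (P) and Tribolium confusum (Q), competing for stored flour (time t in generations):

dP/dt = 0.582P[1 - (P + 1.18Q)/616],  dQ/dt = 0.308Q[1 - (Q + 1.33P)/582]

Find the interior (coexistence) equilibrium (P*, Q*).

P* ≈ 124, Q* ≈ 417

Setting both brackets to zero gives the nullclines P + 1.18Q = 616 and 1.33P + Q = 582.
Substituting Q = 582 - 1.33P into the first: P(1 - 1.18·1.33) = 616 - 1.18·582.
So P* = -70.8/-0.569 = 124, and then Q* = 582 - 1.33·124 = 417.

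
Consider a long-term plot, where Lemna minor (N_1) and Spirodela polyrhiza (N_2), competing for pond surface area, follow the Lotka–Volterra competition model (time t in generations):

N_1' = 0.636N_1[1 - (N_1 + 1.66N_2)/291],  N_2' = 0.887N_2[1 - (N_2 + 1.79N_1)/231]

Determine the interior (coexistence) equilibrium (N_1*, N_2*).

N_1* ≈ 46.9, N_2* ≈ 147

Setting both brackets to zero gives the nullclines N_1 + 1.66N_2 = 291 and 1.79N_1 + N_2 = 231.
Substituting N_2 = 231 - 1.79N_1 into the first: N_1(1 - 1.66·1.79) = 291 - 1.66·231.
So N_1* = -92.5/-1.97 = 46.9, and then N_2* = 231 - 1.79·46.9 = 147.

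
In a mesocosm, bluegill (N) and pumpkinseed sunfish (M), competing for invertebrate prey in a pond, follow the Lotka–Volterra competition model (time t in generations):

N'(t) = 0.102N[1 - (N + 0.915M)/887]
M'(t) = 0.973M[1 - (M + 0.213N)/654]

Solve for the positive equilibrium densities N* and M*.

N* ≈ 358, M* ≈ 578

Setting both brackets to zero gives the nullclines N + 0.915M = 887 and 0.213N + M = 654.
Substituting M = 654 - 0.213N into the first: N(1 - 0.915·0.213) = 887 - 0.915·654.
So N* = 289/0.805 = 358, and then M* = 654 - 0.213·358 = 578.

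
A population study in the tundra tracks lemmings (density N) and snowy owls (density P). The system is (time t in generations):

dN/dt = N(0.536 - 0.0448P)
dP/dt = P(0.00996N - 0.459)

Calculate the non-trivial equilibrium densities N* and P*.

N* ≈ 46.1, P* ≈ 12

Set dP/dt = 0 with P > 0: 0.00996N - 0.459 = 0, so N* = 0.459/0.00996 = 46.1.
Set dN/dt = 0 with N > 0: 0.536 - 0.0448P = 0, so P* = 0.536/0.0448 = 12.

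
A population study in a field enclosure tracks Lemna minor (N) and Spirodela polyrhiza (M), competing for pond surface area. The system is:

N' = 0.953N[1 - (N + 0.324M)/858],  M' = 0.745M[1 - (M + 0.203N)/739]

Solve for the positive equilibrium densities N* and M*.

Setting both brackets to zero gives the nullclines N + 0.324M = 858 and 0.203N + M = 739.
Substituting M = 739 - 0.203N into the first: N(1 - 0.324·0.203) = 858 - 0.324·739.
So N* = 619/0.934 = 662, and then M* = 739 - 0.203·662 = 605.

N* ≈ 662, M* ≈ 605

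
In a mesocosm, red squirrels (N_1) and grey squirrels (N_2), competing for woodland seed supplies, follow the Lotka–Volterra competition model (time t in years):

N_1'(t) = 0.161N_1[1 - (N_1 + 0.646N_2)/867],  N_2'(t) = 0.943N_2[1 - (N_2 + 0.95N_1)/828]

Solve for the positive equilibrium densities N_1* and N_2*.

N_1* ≈ 860, N_2* ≈ 11.3

Setting both brackets to zero gives the nullclines N_1 + 0.646N_2 = 867 and 0.95N_1 + N_2 = 828.
Substituting N_2 = 828 - 0.95N_1 into the first: N_1(1 - 0.646·0.95) = 867 - 0.646·828.
So N_1* = 332/0.386 = 860, and then N_2* = 828 - 0.95·860 = 11.3.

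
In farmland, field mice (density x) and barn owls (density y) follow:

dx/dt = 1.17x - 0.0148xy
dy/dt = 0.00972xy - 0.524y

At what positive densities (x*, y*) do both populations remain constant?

x* ≈ 53.9, y* ≈ 79.1

Set dy/dt = 0 with y > 0: 0.00972x - 0.524 = 0, so x* = 0.524/0.00972 = 53.9.
Set dx/dt = 0 with x > 0: 1.17 - 0.0148y = 0, so y* = 1.17/0.0148 = 79.1.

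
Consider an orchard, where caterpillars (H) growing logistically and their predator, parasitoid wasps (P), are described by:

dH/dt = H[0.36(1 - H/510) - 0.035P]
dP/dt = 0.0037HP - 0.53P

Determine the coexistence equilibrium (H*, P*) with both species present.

From dP/dt = 0 with P > 0: 0.0037H* = 0.53, so H* = 143.
Substitute into dH/dt = 0: 0.36(1 - 143/510) = 0.035P*.
The bracket is 0.719, giving P* = 0.259/0.035 = 7.4.

H* ≈ 143, P* ≈ 7.4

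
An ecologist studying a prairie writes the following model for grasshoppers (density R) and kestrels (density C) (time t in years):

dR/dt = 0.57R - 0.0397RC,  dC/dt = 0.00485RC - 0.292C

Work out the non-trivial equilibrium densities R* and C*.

Set dC/dt = 0 with C > 0: 0.00485R - 0.292 = 0, so R* = 0.292/0.00485 = 60.2.
Set dR/dt = 0 with R > 0: 0.57 - 0.0397C = 0, so C* = 0.57/0.0397 = 14.4.

R* ≈ 60.2, C* ≈ 14.4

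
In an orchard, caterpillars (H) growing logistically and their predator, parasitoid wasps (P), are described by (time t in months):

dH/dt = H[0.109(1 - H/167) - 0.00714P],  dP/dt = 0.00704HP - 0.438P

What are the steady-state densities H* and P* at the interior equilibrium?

From dP/dt = 0 with P > 0: 0.00704H* = 0.438, so H* = 62.2.
Substitute into dH/dt = 0: 0.109(1 - 62.2/167) = 0.00714P*.
The bracket is 0.627, giving P* = 0.0684/0.00714 = 9.58.

H* ≈ 62.2, P* ≈ 9.58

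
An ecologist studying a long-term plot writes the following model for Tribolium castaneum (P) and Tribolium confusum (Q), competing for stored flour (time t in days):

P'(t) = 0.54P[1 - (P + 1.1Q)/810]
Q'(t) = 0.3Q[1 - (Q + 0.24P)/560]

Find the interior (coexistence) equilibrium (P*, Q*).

Setting both brackets to zero gives the nullclines P + 1.1Q = 810 and 0.24P + Q = 560.
Substituting Q = 560 - 0.24P into the first: P(1 - 1.1·0.24) = 810 - 1.1·560.
So P* = 194/0.736 = 264, and then Q* = 560 - 0.24·264 = 497.

P* ≈ 264, Q* ≈ 497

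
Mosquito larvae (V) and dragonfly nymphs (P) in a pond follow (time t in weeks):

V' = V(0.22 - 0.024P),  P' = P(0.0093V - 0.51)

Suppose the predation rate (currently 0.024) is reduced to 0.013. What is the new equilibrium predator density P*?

P* ≈ 16.9

At the interior fixed point, setting dV/dt = 0 with V > 0 fixes P* = (prey growth rate)/(VP coefficient) — independent of the other coefficients.
With the change, P* = 0.22/0.013 = 16.9; it rises from 9.17.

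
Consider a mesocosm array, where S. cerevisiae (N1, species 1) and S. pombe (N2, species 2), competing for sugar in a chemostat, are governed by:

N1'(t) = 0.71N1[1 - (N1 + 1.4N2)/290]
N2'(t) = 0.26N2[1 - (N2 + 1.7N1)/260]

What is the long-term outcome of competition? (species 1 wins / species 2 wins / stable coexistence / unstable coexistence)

Compare the nullcline intercepts: K1/α12 = 290/1.4 = 207 < K2 = 260; K2/α21 = 260/1.7 = 153 < K1 = 290.
Since both are reversed, neither can invade when rare; the interior point is a saddle.

unstable coexistence (outcome depends on initial conditions)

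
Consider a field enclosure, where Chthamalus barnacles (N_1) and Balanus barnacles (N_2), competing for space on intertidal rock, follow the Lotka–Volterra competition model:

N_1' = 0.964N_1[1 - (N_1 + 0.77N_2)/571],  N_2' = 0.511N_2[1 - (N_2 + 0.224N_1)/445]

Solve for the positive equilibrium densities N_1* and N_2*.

Setting both brackets to zero gives the nullclines N_1 + 0.77N_2 = 571 and 0.224N_1 + N_2 = 445.
Substituting N_2 = 445 - 0.224N_1 into the first: N_1(1 - 0.77·0.224) = 571 - 0.77·445.
So N_1* = 228/0.828 = 276, and then N_2* = 445 - 0.224·276 = 383.

N_1* ≈ 276, N_2* ≈ 383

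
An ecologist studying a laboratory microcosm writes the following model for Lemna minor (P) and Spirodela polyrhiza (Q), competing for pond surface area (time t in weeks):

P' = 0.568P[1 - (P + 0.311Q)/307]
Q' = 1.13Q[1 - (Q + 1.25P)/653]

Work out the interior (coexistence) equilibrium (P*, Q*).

Setting both brackets to zero gives the nullclines P + 0.311Q = 307 and 1.25P + Q = 653.
Substituting Q = 653 - 1.25P into the first: P(1 - 0.311·1.25) = 307 - 0.311·653.
So P* = 104/0.611 = 170, and then Q* = 653 - 1.25·170 = 440.

P* ≈ 170, Q* ≈ 440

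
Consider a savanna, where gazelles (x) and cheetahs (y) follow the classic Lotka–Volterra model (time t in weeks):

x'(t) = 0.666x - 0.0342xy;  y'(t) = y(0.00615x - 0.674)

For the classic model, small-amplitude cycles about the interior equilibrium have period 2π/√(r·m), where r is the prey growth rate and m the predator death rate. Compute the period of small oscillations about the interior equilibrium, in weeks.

T ≈ 9.38 weeks

Here r = 0.666 and m = 0.674, so r·m = 0.449.
ω = √0.449 = 0.67 per week, hence T = 2π/ω ≈ 9.38 weeks.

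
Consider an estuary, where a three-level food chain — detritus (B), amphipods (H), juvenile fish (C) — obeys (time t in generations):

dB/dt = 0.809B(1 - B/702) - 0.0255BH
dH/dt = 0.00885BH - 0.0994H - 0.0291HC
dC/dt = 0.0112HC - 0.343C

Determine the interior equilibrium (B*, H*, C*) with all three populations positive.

From dC/dt = 0: 0.0112H* = 0.343, so H* = 30.6.
From dB/dt = 0: 0.809(1 - B*/702) = 0.0255·30.6, giving B* = 702·(1 - 0.965) = 24.4.
From dH/dt = 0: 0.00885·24.4 - 0.0994 = 0.0291C*, so C* = 0.116/0.0291 = 3.99.

B* ≈ 24.4, H* ≈ 30.6, C* ≈ 3.99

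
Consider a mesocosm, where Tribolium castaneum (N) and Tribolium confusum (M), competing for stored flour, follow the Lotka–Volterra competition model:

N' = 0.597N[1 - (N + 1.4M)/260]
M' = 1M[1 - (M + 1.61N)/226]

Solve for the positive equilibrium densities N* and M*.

Setting both brackets to zero gives the nullclines N + 1.4M = 260 and 1.61N + M = 226.
Substituting M = 226 - 1.61N into the first: N(1 - 1.4·1.61) = 260 - 1.4·226.
So N* = -56.4/-1.25 = 45, and then M* = 226 - 1.61·45 = 154.

N* ≈ 45, M* ≈ 154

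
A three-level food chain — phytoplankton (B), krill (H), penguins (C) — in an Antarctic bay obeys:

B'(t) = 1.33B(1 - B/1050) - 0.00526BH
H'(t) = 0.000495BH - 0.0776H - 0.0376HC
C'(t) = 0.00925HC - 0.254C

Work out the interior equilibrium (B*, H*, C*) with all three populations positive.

From dC/dt = 0: 0.00925H* = 0.254, so H* = 27.5.
From dB/dt = 0: 1.33(1 - B*/1050) = 0.00526·27.5, giving B* = 1050·(1 - 0.109) = 936.
From dH/dt = 0: 0.000495·936 - 0.0776 = 0.0376C*, so C* = 0.386/0.0376 = 10.3.

B* ≈ 936, H* ≈ 27.5, C* ≈ 10.3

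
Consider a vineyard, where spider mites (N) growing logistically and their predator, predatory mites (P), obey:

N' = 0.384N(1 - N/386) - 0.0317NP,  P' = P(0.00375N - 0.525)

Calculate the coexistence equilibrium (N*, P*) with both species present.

N* ≈ 140, P* ≈ 7.72

From dP/dt = 0 with P > 0: 0.00375N* = 0.525, so N* = 140.
Substitute into dN/dt = 0: 0.384(1 - 140/386) = 0.0317P*.
The bracket is 0.637, giving P* = 0.245/0.0317 = 7.72.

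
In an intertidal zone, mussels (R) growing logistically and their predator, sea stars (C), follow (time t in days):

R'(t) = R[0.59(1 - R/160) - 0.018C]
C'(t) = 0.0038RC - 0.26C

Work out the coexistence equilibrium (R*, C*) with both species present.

R* ≈ 68.4, C* ≈ 18.8

From dC/dt = 0 with C > 0: 0.0038R* = 0.26, so R* = 68.4.
Substitute into dR/dt = 0: 0.59(1 - 68.4/160) = 0.018C*.
The bracket is 0.572, giving C* = 0.338/0.018 = 18.8.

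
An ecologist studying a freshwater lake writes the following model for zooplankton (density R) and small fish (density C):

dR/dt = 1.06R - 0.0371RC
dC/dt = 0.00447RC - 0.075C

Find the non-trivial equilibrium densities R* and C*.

R* ≈ 16.8, C* ≈ 28.6

Set dC/dt = 0 with C > 0: 0.00447R - 0.075 = 0, so R* = 0.075/0.00447 = 16.8.
Set dR/dt = 0 with R > 0: 1.06 - 0.0371C = 0, so C* = 1.06/0.0371 = 28.6.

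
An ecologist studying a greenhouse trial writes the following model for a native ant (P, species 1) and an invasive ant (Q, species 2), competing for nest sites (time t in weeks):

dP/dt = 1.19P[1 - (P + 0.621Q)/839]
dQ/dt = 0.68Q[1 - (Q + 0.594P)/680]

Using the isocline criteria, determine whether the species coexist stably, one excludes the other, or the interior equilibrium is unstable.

stable coexistence

Compare the nullcline intercepts: K1/α12 = 839/0.621 = 1350 > K2 = 680; K2/α21 = 680/0.594 = 1140 > K1 = 839.
Since both inequalities hold, each species can invade when rare, so the interior equilibrium is stable.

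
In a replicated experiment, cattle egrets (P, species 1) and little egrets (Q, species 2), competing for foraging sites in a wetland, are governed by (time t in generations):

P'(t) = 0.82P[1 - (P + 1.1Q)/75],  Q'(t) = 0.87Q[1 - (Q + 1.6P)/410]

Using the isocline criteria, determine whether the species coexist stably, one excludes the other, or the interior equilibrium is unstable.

species 2 excludes species 1

Compare the nullcline intercepts: K1/α12 = 75/1.1 = 68.2 < K2 = 410; K2/α21 = 410/1.6 = 256 > K1 = 75.
Since the inequalities point opposite ways, species 2 can invade but species 1 cannot.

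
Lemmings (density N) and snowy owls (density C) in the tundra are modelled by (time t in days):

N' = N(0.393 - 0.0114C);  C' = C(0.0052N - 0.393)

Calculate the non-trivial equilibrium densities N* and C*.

Set dC/dt = 0 with C > 0: 0.0052N - 0.393 = 0, so N* = 0.393/0.0052 = 75.6.
Set dN/dt = 0 with N > 0: 0.393 - 0.0114C = 0, so C* = 0.393/0.0114 = 34.5.

N* ≈ 75.6, C* ≈ 34.5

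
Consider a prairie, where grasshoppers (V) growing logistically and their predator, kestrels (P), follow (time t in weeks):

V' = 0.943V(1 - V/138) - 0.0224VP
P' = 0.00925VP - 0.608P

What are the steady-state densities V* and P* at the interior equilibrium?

From dP/dt = 0 with P > 0: 0.00925V* = 0.608, so V* = 65.7.
Substitute into dV/dt = 0: 0.943(1 - 65.7/138) = 0.0224P*.
The bracket is 0.524, giving P* = 0.494/0.0224 = 22.

V* ≈ 65.7, P* ≈ 22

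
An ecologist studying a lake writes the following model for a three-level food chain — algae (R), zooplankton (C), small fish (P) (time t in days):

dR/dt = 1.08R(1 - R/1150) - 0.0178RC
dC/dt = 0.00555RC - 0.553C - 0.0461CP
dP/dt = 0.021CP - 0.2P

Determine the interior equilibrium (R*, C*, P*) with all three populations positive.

R* ≈ 969, C* ≈ 9.52, P* ≈ 105

From dP/dt = 0: 0.021C* = 0.2, so C* = 9.52.
From dR/dt = 0: 1.08(1 - R*/1150) = 0.0178·9.52, giving R* = 1150·(1 - 0.157) = 969.
From dC/dt = 0: 0.00555·969 - 0.553 = 0.0461P*, so P* = 4.83/0.0461 = 105.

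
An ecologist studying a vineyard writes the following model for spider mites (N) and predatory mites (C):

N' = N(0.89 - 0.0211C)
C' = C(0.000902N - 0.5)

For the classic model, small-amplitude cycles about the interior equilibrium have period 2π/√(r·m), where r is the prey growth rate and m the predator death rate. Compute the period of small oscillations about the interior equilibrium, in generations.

Here r = 0.89 and m = 0.5, so r·m = 0.445.
ω = √0.445 = 0.667 per generation, hence T = 2π/ω ≈ 9.42 generations.

T ≈ 9.42 generations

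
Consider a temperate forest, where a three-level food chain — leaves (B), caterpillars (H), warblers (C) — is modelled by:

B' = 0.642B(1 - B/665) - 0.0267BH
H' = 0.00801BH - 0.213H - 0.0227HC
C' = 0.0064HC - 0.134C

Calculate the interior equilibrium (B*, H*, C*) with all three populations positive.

B* ≈ 85.9, H* ≈ 20.9, C* ≈ 20.9

From dC/dt = 0: 0.0064H* = 0.134, so H* = 20.9.
From dB/dt = 0: 0.642(1 - B*/665) = 0.0267·20.9, giving B* = 665·(1 - 0.871) = 85.9.
From dH/dt = 0: 0.00801·85.9 - 0.213 = 0.0227C*, so C* = 0.475/0.0227 = 20.9.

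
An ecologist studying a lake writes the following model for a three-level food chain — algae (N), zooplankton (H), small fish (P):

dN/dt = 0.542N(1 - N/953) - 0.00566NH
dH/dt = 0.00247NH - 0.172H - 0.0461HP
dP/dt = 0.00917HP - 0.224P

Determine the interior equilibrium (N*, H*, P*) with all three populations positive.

N* ≈ 710, H* ≈ 24.4, P* ≈ 34.3

From dP/dt = 0: 0.00917H* = 0.224, so H* = 24.4.
From dN/dt = 0: 0.542(1 - N*/953) = 0.00566·24.4, giving N* = 953·(1 - 0.255) = 710.
From dH/dt = 0: 0.00247·710 - 0.172 = 0.0461P*, so P* = 1.58/0.0461 = 34.3.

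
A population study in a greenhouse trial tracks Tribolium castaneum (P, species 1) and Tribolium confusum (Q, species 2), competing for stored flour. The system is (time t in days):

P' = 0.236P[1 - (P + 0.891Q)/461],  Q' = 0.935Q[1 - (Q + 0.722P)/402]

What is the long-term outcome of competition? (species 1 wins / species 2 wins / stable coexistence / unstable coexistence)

Compare the nullcline intercepts: K1/α12 = 461/0.891 = 517 > K2 = 402; K2/α21 = 402/0.722 = 557 > K1 = 461.
Since both inequalities hold, each species can invade when rare, so the interior equilibrium is stable.

stable coexistence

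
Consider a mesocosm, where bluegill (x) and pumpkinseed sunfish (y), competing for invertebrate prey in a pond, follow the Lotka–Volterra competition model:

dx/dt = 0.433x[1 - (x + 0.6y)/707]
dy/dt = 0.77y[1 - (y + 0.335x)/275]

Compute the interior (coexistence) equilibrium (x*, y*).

x* ≈ 678, y* ≈ 47.8

Setting both brackets to zero gives the nullclines x + 0.6y = 707 and 0.335x + y = 275.
Substituting y = 275 - 0.335x into the first: x(1 - 0.6·0.335) = 707 - 0.6·275.
So x* = 542/0.799 = 678, and then y* = 275 - 0.335·678 = 47.8.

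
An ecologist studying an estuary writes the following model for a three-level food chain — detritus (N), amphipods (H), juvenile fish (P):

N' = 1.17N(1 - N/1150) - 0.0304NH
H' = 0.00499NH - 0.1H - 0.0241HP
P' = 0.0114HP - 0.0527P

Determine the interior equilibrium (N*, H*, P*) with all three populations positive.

N* ≈ 1010, H* ≈ 4.62, P* ≈ 205

From dP/dt = 0: 0.0114H* = 0.0527, so H* = 4.62.
From dN/dt = 0: 1.17(1 - N*/1150) = 0.0304·4.62, giving N* = 1150·(1 - 0.12) = 1010.
From dH/dt = 0: 0.00499·1010 - 0.1 = 0.0241P*, so P* = 4.95/0.0241 = 205.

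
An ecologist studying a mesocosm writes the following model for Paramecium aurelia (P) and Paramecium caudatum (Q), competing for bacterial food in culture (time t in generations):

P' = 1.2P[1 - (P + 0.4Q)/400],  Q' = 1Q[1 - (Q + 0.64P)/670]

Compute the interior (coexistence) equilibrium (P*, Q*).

P* ≈ 177, Q* ≈ 556

Setting both brackets to zero gives the nullclines P + 0.4Q = 400 and 0.64P + Q = 670.
Substituting Q = 670 - 0.64P into the first: P(1 - 0.4·0.64) = 400 - 0.4·670.
So P* = 132/0.744 = 177, and then Q* = 670 - 0.64·177 = 556.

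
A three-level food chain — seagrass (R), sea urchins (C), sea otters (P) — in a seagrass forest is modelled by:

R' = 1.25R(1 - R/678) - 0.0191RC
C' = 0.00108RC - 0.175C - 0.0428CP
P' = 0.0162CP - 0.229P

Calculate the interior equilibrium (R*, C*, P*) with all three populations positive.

From dP/dt = 0: 0.0162C* = 0.229, so C* = 14.1.
From dR/dt = 0: 1.25(1 - R*/678) = 0.0191·14.1, giving R* = 678·(1 - 0.216) = 532.
From dC/dt = 0: 0.00108·532 - 0.175 = 0.0428P*, so P* = 0.399/0.0428 = 9.32.

R* ≈ 532, C* ≈ 14.1, P* ≈ 9.32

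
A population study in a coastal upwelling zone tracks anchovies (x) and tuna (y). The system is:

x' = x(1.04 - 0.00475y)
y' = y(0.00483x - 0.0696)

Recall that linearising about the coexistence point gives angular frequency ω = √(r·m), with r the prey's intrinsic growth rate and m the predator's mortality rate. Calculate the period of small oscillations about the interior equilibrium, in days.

T ≈ 23.4 days

Here r = 1.04 and m = 0.0696, so r·m = 0.0724.
ω = √0.0724 = 0.269 per day, hence T = 2π/ω ≈ 23.4 days.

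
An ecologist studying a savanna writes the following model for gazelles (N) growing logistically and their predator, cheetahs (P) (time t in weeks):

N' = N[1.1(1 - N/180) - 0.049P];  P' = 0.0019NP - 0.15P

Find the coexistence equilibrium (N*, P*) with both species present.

N* ≈ 78.9, P* ≈ 12.6

From dP/dt = 0 with P > 0: 0.0019N* = 0.15, so N* = 78.9.
Substitute into dN/dt = 0: 1.1(1 - 78.9/180) = 0.049P*.
The bracket is 0.561, giving P* = 0.618/0.049 = 12.6.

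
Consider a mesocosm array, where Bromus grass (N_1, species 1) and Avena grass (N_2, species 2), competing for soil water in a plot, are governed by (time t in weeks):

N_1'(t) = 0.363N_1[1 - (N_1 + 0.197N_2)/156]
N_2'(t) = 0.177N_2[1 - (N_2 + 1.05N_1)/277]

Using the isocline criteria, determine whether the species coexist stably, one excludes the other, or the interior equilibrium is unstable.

Compare the nullcline intercepts: K1/α12 = 156/0.197 = 792 > K2 = 277; K2/α21 = 277/1.05 = 264 > K1 = 156.
Since both inequalities hold, each species can invade when rare, so the interior equilibrium is stable.

stable coexistence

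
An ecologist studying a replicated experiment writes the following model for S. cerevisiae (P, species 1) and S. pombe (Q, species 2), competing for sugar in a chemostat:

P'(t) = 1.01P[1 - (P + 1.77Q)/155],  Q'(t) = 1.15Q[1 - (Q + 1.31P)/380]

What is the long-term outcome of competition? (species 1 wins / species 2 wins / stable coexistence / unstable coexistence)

species 2 excludes species 1

Compare the nullcline intercepts: K1/α12 = 155/1.77 = 87.6 < K2 = 380; K2/α21 = 380/1.31 = 290 > K1 = 155.
Since the inequalities point opposite ways, species 2 can invade but species 1 cannot.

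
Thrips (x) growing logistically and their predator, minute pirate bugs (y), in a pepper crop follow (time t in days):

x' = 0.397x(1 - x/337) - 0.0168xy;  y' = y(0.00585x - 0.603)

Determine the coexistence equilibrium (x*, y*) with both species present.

x* ≈ 103, y* ≈ 16.4

From dy/dt = 0 with y > 0: 0.00585x* = 0.603, so x* = 103.
Substitute into dx/dt = 0: 0.397(1 - 103/337) = 0.0168y*.
The bracket is 0.694, giving y* = 0.276/0.0168 = 16.4.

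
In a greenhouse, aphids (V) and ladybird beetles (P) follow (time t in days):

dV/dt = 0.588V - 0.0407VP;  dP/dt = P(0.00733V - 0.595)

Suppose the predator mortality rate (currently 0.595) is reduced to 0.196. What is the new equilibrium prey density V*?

At the interior fixed point, setting dP/dt = 0 with P > 0 fixes V* = (predator death rate)/(VP coefficient) — independent of the other coefficients.
With the change, V* = 0.196/0.00733 = 26.7; it falls from 81.2.

V* ≈ 26.7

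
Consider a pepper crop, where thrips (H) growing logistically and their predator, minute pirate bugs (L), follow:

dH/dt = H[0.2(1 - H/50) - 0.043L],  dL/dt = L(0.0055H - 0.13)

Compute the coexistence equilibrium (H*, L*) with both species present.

H* ≈ 23.6, L* ≈ 2.45

From dL/dt = 0 with L > 0: 0.0055H* = 0.13, so H* = 23.6.
Substitute into dH/dt = 0: 0.2(1 - 23.6/50) = 0.043L*.
The bracket is 0.527, giving L* = 0.105/0.043 = 2.45.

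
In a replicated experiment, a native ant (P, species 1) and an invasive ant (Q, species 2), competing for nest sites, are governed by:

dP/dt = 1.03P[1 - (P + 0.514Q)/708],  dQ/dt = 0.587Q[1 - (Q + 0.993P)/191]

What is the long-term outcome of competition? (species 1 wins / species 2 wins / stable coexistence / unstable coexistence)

Compare the nullcline intercepts: K1/α12 = 708/0.514 = 1380 > K2 = 191; K2/α21 = 191/0.993 = 192 < K1 = 708.
Since the inequalities point opposite ways, species 1 can invade but species 2 cannot.

species 1 excludes species 2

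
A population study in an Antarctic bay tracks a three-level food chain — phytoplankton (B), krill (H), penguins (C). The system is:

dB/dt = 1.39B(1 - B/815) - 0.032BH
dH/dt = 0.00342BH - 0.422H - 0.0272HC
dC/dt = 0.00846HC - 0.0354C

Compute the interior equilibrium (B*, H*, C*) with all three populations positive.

From dC/dt = 0: 0.00846H* = 0.0354, so H* = 4.18.
From dB/dt = 0: 1.39(1 - B*/815) = 0.032·4.18, giving B* = 815·(1 - 0.0963) = 736.
From dH/dt = 0: 0.00342·736 - 0.422 = 0.0272C*, so C* = 2.1/0.0272 = 77.1.

B* ≈ 736, H* ≈ 4.18, C* ≈ 77.1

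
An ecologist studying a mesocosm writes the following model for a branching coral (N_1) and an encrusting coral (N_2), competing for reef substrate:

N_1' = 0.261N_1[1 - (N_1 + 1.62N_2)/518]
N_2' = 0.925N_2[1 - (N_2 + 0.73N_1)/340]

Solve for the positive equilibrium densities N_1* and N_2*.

N_1* ≈ 180, N_2* ≈ 209

Setting both brackets to zero gives the nullclines N_1 + 1.62N_2 = 518 and 0.73N_1 + N_2 = 340.
Substituting N_2 = 340 - 0.73N_1 into the first: N_1(1 - 1.62·0.73) = 518 - 1.62·340.
So N_1* = -32.8/-0.183 = 180, and then N_2* = 340 - 0.73·180 = 209.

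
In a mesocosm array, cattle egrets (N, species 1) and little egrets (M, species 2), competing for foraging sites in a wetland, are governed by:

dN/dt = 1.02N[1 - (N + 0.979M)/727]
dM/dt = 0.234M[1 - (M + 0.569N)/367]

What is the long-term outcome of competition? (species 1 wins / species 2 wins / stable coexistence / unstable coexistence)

species 1 excludes species 2

Compare the nullcline intercepts: K1/α12 = 727/0.979 = 743 > K2 = 367; K2/α21 = 367/0.569 = 645 < K1 = 727.
Since the inequalities point opposite ways, species 1 can invade but species 2 cannot.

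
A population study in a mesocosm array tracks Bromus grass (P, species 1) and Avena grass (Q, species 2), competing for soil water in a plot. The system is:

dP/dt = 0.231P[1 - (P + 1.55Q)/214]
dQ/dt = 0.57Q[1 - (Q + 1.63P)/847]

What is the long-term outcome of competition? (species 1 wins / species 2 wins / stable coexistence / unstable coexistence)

species 2 excludes species 1

Compare the nullcline intercepts: K1/α12 = 214/1.55 = 138 < K2 = 847; K2/α21 = 847/1.63 = 520 > K1 = 214.
Since the inequalities point opposite ways, species 2 can invade but species 1 cannot.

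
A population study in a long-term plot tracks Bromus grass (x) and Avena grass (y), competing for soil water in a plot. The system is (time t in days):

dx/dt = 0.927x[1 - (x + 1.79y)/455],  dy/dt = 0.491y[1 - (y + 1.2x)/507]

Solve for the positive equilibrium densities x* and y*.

x* ≈ 394, y* ≈ 34

Setting both brackets to zero gives the nullclines x + 1.79y = 455 and 1.2x + y = 507.
Substituting y = 507 - 1.2x into the first: x(1 - 1.79·1.2) = 455 - 1.79·507.
So x* = -453/-1.15 = 394, and then y* = 507 - 1.2·394 = 34.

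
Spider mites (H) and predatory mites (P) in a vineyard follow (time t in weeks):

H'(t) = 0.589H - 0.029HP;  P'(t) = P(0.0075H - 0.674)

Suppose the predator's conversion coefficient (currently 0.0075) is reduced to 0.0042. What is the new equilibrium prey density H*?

At the interior fixed point, setting dP/dt = 0 with P > 0 fixes H* = (predator death rate)/(HP coefficient) — independent of the other coefficients.
With the change, H* = 0.674/0.0042 = 160; it rises from 89.9.

H* ≈ 160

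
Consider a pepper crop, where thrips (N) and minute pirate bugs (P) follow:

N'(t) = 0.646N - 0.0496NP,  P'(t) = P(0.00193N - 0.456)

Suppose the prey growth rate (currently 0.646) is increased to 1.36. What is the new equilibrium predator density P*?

P* ≈ 27.4

At the interior fixed point, setting dN/dt = 0 with N > 0 fixes P* = (prey growth rate)/(NP coefficient) — independent of the other coefficients.
With the change, P* = 1.36/0.0496 = 27.4; it rises from 13.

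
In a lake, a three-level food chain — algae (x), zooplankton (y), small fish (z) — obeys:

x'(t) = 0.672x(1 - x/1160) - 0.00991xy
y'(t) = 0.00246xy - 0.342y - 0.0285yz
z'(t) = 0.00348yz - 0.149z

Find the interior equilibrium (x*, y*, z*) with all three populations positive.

From dz/dt = 0: 0.00348y* = 0.149, so y* = 42.8.
From dx/dt = 0: 0.672(1 - x*/1160) = 0.00991·42.8, giving x* = 1160·(1 - 0.631) = 428.
From dy/dt = 0: 0.00246·428 - 0.342 = 0.0285z*, so z* = 0.71/0.0285 = 24.9.

x* ≈ 428, y* ≈ 42.8, z* ≈ 24.9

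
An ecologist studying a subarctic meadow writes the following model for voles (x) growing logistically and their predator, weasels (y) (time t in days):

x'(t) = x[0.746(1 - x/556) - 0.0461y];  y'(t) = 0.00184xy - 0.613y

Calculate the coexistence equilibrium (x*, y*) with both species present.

From dy/dt = 0 with y > 0: 0.00184x* = 0.613, so x* = 333.
Substitute into dx/dt = 0: 0.746(1 - 333/556) = 0.0461y*.
The bracket is 0.401, giving y* = 0.299/0.0461 = 6.49.

x* ≈ 333, y* ≈ 6.49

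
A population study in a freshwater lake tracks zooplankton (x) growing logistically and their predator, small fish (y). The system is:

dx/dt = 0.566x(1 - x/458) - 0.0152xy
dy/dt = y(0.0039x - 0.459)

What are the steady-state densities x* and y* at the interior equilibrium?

x* ≈ 118, y* ≈ 27.7

From dy/dt = 0 with y > 0: 0.0039x* = 0.459, so x* = 118.
Substitute into dx/dt = 0: 0.566(1 - 118/458) = 0.0152y*.
The bracket is 0.743, giving y* = 0.421/0.0152 = 27.7.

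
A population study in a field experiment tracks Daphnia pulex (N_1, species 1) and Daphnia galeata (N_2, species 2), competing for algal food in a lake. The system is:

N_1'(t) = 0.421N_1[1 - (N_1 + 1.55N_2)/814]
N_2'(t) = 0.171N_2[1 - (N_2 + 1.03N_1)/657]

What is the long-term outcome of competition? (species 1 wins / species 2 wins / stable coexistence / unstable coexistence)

Compare the nullcline intercepts: K1/α12 = 814/1.55 = 525 < K2 = 657; K2/α21 = 657/1.03 = 638 < K1 = 814.
Since both are reversed, neither can invade when rare; the interior point is a saddle.

unstable coexistence (outcome depends on initial conditions)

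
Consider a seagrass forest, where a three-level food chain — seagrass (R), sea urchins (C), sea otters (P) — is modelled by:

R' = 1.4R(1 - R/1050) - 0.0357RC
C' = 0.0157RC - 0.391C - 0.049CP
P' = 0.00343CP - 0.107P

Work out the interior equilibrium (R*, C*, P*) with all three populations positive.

From dP/dt = 0: 0.00343C* = 0.107, so C* = 31.2.
From dR/dt = 0: 1.4(1 - R*/1050) = 0.0357·31.2, giving R* = 1050·(1 - 0.795) = 215.
From dC/dt = 0: 0.0157·215 - 0.391 = 0.049P*, so P* = 2.98/0.049 = 60.8.

R* ≈ 215, C* ≈ 31.2, P* ≈ 60.8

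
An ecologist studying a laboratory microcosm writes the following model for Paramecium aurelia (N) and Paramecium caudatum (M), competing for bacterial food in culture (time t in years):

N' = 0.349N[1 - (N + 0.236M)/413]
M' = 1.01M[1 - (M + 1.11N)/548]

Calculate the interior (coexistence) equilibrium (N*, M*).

Setting both brackets to zero gives the nullclines N + 0.236M = 413 and 1.11N + M = 548.
Substituting M = 548 - 1.11N into the first: N(1 - 0.236·1.11) = 413 - 0.236·548.
So N* = 284/0.738 = 384, and then M* = 548 - 1.11·384 = 121.

N* ≈ 384, M* ≈ 121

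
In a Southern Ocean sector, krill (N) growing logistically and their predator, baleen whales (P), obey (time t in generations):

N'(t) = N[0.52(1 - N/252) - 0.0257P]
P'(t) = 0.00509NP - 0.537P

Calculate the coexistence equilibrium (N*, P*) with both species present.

From dP/dt = 0 with P > 0: 0.00509N* = 0.537, so N* = 106.
Substitute into dN/dt = 0: 0.52(1 - 106/252) = 0.0257P*.
The bracket is 0.581, giving P* = 0.302/0.0257 = 11.8.

N* ≈ 106, P* ≈ 11.8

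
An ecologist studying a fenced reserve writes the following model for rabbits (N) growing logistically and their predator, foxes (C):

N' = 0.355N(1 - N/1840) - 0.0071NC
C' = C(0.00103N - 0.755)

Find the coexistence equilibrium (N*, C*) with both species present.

N* ≈ 733, C* ≈ 30.1

From dC/dt = 0 with C > 0: 0.00103N* = 0.755, so N* = 733.
Substitute into dN/dt = 0: 0.355(1 - 733/1840) = 0.0071C*.
The bracket is 0.602, giving C* = 0.214/0.0071 = 30.1.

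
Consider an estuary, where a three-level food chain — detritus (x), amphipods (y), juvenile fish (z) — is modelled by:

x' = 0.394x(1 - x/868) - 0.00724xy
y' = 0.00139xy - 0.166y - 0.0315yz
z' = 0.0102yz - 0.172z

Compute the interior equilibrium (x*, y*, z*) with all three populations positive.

x* ≈ 599, y* ≈ 16.9, z* ≈ 21.2

From dz/dt = 0: 0.0102y* = 0.172, so y* = 16.9.
From dx/dt = 0: 0.394(1 - x*/868) = 0.00724·16.9, giving x* = 868·(1 - 0.31) = 599.
From dy/dt = 0: 0.00139·599 - 0.166 = 0.0315z*, so z* = 0.667/0.0315 = 21.2.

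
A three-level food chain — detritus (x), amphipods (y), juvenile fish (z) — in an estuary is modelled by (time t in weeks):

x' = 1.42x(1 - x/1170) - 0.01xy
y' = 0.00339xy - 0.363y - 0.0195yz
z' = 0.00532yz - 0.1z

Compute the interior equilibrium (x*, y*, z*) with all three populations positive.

x* ≈ 1020, y* ≈ 18.8, z* ≈ 158

From dz/dt = 0: 0.00532y* = 0.1, so y* = 18.8.
From dx/dt = 0: 1.42(1 - x*/1170) = 0.01·18.8, giving x* = 1170·(1 - 0.132) = 1020.
From dy/dt = 0: 0.00339·1020 - 0.363 = 0.0195z*, so z* = 3.08/0.0195 = 158.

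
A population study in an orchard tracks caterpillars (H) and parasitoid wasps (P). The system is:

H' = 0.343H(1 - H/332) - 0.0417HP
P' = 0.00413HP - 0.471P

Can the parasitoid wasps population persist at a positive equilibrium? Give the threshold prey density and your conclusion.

The predator equation gives dP/dt > 0 only when H > 0.471/0.00413 = 114.
Without the predator, H → K = 332. Since 332 > 114, the predator can invade and persist.

Threshold H = 114; K > 114, so yes, the predator persists.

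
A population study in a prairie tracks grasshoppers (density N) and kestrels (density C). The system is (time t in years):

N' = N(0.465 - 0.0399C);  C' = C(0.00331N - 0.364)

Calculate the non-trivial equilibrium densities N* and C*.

N* ≈ 110, C* ≈ 11.7

Set dC/dt = 0 with C > 0: 0.00331N - 0.364 = 0, so N* = 0.364/0.00331 = 110.
Set dN/dt = 0 with N > 0: 0.465 - 0.0399C = 0, so C* = 0.465/0.0399 = 11.7.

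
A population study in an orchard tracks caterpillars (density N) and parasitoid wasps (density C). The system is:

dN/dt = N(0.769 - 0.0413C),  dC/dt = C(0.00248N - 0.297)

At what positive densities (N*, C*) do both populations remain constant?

Set dC/dt = 0 with C > 0: 0.00248N - 0.297 = 0, so N* = 0.297/0.00248 = 120.
Set dN/dt = 0 with N > 0: 0.769 - 0.0413C = 0, so C* = 0.769/0.0413 = 18.6.

N* ≈ 120, C* ≈ 18.6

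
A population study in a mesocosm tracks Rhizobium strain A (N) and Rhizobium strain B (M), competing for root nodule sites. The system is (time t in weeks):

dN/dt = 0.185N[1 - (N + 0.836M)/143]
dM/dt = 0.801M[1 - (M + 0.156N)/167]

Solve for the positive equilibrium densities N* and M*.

N* ≈ 3.9, M* ≈ 166

Setting both brackets to zero gives the nullclines N + 0.836M = 143 and 0.156N + M = 167.
Substituting M = 167 - 0.156N into the first: N(1 - 0.836·0.156) = 143 - 0.836·167.
So N* = 3.39/0.87 = 3.9, and then M* = 167 - 0.156·3.9 = 166.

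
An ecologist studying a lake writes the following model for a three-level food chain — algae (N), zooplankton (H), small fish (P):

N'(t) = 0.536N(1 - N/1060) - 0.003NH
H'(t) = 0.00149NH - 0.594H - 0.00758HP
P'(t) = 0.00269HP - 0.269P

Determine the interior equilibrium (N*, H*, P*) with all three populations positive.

From dP/dt = 0: 0.00269H* = 0.269, so H* = 100.
From dN/dt = 0: 0.536(1 - N*/1060) = 0.003·100, giving N* = 1060·(1 - 0.56) = 467.
From dH/dt = 0: 0.00149·467 - 0.594 = 0.00758P*, so P* = 0.101/0.00758 = 13.4.

N* ≈ 467, H* ≈ 100, P* ≈ 13.4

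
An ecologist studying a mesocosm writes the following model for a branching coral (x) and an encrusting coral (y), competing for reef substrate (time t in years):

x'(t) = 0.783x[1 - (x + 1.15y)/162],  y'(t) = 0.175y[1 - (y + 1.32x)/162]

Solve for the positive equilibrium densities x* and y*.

Setting both brackets to zero gives the nullclines x + 1.15y = 162 and 1.32x + y = 162.
Substituting y = 162 - 1.32x into the first: x(1 - 1.15·1.32) = 162 - 1.15·162.
So x* = -24.3/-0.518 = 46.9, and then y* = 162 - 1.32·46.9 = 100.

x* ≈ 46.9, y* ≈ 100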